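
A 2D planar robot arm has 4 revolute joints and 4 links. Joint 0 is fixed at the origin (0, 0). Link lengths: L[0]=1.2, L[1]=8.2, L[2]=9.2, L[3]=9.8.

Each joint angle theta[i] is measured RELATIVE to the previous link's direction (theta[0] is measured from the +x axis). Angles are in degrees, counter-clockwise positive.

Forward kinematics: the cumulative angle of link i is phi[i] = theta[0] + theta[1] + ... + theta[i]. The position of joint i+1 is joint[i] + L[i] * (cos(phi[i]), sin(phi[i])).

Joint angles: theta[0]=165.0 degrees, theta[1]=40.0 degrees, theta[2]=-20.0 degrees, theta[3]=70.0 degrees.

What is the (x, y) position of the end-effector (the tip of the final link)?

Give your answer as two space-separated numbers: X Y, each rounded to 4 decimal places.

joint[0] = (0.0000, 0.0000)  (base)
link 0: phi[0] = 165 = 165 deg
  cos(165 deg) = -0.9659, sin(165 deg) = 0.2588
  joint[1] = (0.0000, 0.0000) + 1.2 * (-0.9659, 0.2588) = (0.0000 + -1.1591, 0.0000 + 0.3106) = (-1.1591, 0.3106)
link 1: phi[1] = 165 + 40 = 205 deg
  cos(205 deg) = -0.9063, sin(205 deg) = -0.4226
  joint[2] = (-1.1591, 0.3106) + 8.2 * (-0.9063, -0.4226) = (-1.1591 + -7.4317, 0.3106 + -3.4655) = (-8.5908, -3.1549)
link 2: phi[2] = 165 + 40 + -20 = 185 deg
  cos(185 deg) = -0.9962, sin(185 deg) = -0.0872
  joint[3] = (-8.5908, -3.1549) + 9.2 * (-0.9962, -0.0872) = (-8.5908 + -9.1650, -3.1549 + -0.8018) = (-17.7558, -3.9567)
link 3: phi[3] = 165 + 40 + -20 + 70 = 255 deg
  cos(255 deg) = -0.2588, sin(255 deg) = -0.9659
  joint[4] = (-17.7558, -3.9567) + 9.8 * (-0.2588, -0.9659) = (-17.7558 + -2.5364, -3.9567 + -9.4661) = (-20.2923, -13.4228)
End effector: (-20.2923, -13.4228)

Answer: -20.2923 -13.4228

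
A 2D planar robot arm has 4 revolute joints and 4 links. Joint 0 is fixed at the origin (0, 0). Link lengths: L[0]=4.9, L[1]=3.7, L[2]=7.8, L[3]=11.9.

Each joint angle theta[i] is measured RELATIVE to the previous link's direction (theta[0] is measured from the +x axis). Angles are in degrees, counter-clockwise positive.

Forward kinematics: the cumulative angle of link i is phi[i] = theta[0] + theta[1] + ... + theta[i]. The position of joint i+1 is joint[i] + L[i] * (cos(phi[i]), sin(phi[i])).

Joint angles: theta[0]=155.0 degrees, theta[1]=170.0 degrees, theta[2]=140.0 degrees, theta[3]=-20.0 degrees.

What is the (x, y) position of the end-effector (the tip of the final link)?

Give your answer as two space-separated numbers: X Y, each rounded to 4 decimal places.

joint[0] = (0.0000, 0.0000)  (base)
link 0: phi[0] = 155 = 155 deg
  cos(155 deg) = -0.9063, sin(155 deg) = 0.4226
  joint[1] = (0.0000, 0.0000) + 4.9 * (-0.9063, 0.4226) = (0.0000 + -4.4409, 0.0000 + 2.0708) = (-4.4409, 2.0708)
link 1: phi[1] = 155 + 170 = 325 deg
  cos(325 deg) = 0.8192, sin(325 deg) = -0.5736
  joint[2] = (-4.4409, 2.0708) + 3.7 * (0.8192, -0.5736) = (-4.4409 + 3.0309, 2.0708 + -2.1222) = (-1.4100, -0.0514)
link 2: phi[2] = 155 + 170 + 140 = 465 deg
  cos(465 deg) = -0.2588, sin(465 deg) = 0.9659
  joint[3] = (-1.4100, -0.0514) + 7.8 * (-0.2588, 0.9659) = (-1.4100 + -2.0188, -0.0514 + 7.5342) = (-3.4288, 7.4828)
link 3: phi[3] = 155 + 170 + 140 + -20 = 445 deg
  cos(445 deg) = 0.0872, sin(445 deg) = 0.9962
  joint[4] = (-3.4288, 7.4828) + 11.9 * (0.0872, 0.9962) = (-3.4288 + 1.0372, 7.4828 + 11.8547) = (-2.3917, 19.3375)
End effector: (-2.3917, 19.3375)

Answer: -2.3917 19.3375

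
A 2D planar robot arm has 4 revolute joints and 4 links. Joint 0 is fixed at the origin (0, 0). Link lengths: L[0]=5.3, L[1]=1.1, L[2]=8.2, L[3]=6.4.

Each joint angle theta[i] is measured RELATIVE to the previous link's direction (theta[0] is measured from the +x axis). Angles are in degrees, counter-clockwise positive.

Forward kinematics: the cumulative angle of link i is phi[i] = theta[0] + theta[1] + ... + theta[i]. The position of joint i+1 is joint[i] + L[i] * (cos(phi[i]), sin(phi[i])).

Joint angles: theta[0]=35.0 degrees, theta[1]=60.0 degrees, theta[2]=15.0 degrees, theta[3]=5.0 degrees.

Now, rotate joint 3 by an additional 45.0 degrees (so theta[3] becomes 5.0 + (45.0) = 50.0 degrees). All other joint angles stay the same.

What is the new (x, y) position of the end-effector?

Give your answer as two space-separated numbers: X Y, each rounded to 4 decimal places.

Answer: -4.5730 14.0302

Derivation:
joint[0] = (0.0000, 0.0000)  (base)
link 0: phi[0] = 35 = 35 deg
  cos(35 deg) = 0.8192, sin(35 deg) = 0.5736
  joint[1] = (0.0000, 0.0000) + 5.3 * (0.8192, 0.5736) = (0.0000 + 4.3415, 0.0000 + 3.0400) = (4.3415, 3.0400)
link 1: phi[1] = 35 + 60 = 95 deg
  cos(95 deg) = -0.0872, sin(95 deg) = 0.9962
  joint[2] = (4.3415, 3.0400) + 1.1 * (-0.0872, 0.9962) = (4.3415 + -0.0959, 3.0400 + 1.0958) = (4.2456, 4.1358)
link 2: phi[2] = 35 + 60 + 15 = 110 deg
  cos(110 deg) = -0.3420, sin(110 deg) = 0.9397
  joint[3] = (4.2456, 4.1358) + 8.2 * (-0.3420, 0.9397) = (4.2456 + -2.8046, 4.1358 + 7.7055) = (1.4411, 11.8412)
link 3: phi[3] = 35 + 60 + 15 + 50 = 160 deg
  cos(160 deg) = -0.9397, sin(160 deg) = 0.3420
  joint[4] = (1.4411, 11.8412) + 6.4 * (-0.9397, 0.3420) = (1.4411 + -6.0140, 11.8412 + 2.1889) = (-4.5730, 14.0302)
End effector: (-4.5730, 14.0302)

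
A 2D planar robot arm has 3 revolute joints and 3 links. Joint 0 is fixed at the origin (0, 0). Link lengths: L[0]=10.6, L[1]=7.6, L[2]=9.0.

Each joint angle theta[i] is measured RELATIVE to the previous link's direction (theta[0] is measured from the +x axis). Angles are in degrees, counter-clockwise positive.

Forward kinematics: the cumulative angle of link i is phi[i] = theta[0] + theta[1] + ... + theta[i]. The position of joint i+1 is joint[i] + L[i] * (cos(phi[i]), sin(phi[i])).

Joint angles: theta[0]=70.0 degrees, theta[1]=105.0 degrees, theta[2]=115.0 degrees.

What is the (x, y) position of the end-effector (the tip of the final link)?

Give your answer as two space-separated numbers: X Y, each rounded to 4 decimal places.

Answer: -0.8675 2.1659

Derivation:
joint[0] = (0.0000, 0.0000)  (base)
link 0: phi[0] = 70 = 70 deg
  cos(70 deg) = 0.3420, sin(70 deg) = 0.9397
  joint[1] = (0.0000, 0.0000) + 10.6 * (0.3420, 0.9397) = (0.0000 + 3.6254, 0.0000 + 9.9607) = (3.6254, 9.9607)
link 1: phi[1] = 70 + 105 = 175 deg
  cos(175 deg) = -0.9962, sin(175 deg) = 0.0872
  joint[2] = (3.6254, 9.9607) + 7.6 * (-0.9962, 0.0872) = (3.6254 + -7.5711, 9.9607 + 0.6624) = (-3.9457, 10.6231)
link 2: phi[2] = 70 + 105 + 115 = 290 deg
  cos(290 deg) = 0.3420, sin(290 deg) = -0.9397
  joint[3] = (-3.9457, 10.6231) + 9 * (0.3420, -0.9397) = (-3.9457 + 3.0782, 10.6231 + -8.4572) = (-0.8675, 2.1659)
End effector: (-0.8675, 2.1659)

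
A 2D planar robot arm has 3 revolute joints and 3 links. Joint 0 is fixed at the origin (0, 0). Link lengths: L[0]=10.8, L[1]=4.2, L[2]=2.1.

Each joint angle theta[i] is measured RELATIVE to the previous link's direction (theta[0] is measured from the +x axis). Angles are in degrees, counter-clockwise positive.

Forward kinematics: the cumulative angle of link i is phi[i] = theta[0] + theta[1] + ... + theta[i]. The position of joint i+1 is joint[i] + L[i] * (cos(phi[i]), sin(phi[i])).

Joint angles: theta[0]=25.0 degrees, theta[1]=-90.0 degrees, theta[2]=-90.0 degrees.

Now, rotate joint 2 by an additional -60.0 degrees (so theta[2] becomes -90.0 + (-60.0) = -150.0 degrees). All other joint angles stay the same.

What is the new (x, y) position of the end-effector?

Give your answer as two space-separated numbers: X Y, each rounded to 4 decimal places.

Answer: 9.8429 1.9623

Derivation:
joint[0] = (0.0000, 0.0000)  (base)
link 0: phi[0] = 25 = 25 deg
  cos(25 deg) = 0.9063, sin(25 deg) = 0.4226
  joint[1] = (0.0000, 0.0000) + 10.8 * (0.9063, 0.4226) = (0.0000 + 9.7881, 0.0000 + 4.5643) = (9.7881, 4.5643)
link 1: phi[1] = 25 + -90 = -65 deg
  cos(-65 deg) = 0.4226, sin(-65 deg) = -0.9063
  joint[2] = (9.7881, 4.5643) + 4.2 * (0.4226, -0.9063) = (9.7881 + 1.7750, 4.5643 + -3.8065) = (11.5631, 0.7578)
link 2: phi[2] = 25 + -90 + -150 = -215 deg
  cos(-215 deg) = -0.8192, sin(-215 deg) = 0.5736
  joint[3] = (11.5631, 0.7578) + 2.1 * (-0.8192, 0.5736) = (11.5631 + -1.7202, 0.7578 + 1.2045) = (9.8429, 1.9623)
End effector: (9.8429, 1.9623)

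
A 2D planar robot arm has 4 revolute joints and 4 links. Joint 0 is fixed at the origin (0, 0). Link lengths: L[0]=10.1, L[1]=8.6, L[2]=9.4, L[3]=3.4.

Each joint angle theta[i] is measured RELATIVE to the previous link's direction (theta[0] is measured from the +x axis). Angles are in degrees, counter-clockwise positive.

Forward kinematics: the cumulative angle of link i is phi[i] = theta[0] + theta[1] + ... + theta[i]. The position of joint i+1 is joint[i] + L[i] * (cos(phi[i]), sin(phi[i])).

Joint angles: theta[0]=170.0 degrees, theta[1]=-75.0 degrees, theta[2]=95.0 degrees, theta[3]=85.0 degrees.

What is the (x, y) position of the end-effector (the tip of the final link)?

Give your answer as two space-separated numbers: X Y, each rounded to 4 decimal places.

joint[0] = (0.0000, 0.0000)  (base)
link 0: phi[0] = 170 = 170 deg
  cos(170 deg) = -0.9848, sin(170 deg) = 0.1736
  joint[1] = (0.0000, 0.0000) + 10.1 * (-0.9848, 0.1736) = (0.0000 + -9.9466, 0.0000 + 1.7538) = (-9.9466, 1.7538)
link 1: phi[1] = 170 + -75 = 95 deg
  cos(95 deg) = -0.0872, sin(95 deg) = 0.9962
  joint[2] = (-9.9466, 1.7538) + 8.6 * (-0.0872, 0.9962) = (-9.9466 + -0.7495, 1.7538 + 8.5673) = (-10.6961, 10.3211)
link 2: phi[2] = 170 + -75 + 95 = 190 deg
  cos(190 deg) = -0.9848, sin(190 deg) = -0.1736
  joint[3] = (-10.6961, 10.3211) + 9.4 * (-0.9848, -0.1736) = (-10.6961 + -9.2572, 10.3211 + -1.6323) = (-19.9533, 8.6888)
link 3: phi[3] = 170 + -75 + 95 + 85 = 275 deg
  cos(275 deg) = 0.0872, sin(275 deg) = -0.9962
  joint[4] = (-19.9533, 8.6888) + 3.4 * (0.0872, -0.9962) = (-19.9533 + 0.2963, 8.6888 + -3.3871) = (-19.6570, 5.3018)
End effector: (-19.6570, 5.3018)

Answer: -19.6570 5.3018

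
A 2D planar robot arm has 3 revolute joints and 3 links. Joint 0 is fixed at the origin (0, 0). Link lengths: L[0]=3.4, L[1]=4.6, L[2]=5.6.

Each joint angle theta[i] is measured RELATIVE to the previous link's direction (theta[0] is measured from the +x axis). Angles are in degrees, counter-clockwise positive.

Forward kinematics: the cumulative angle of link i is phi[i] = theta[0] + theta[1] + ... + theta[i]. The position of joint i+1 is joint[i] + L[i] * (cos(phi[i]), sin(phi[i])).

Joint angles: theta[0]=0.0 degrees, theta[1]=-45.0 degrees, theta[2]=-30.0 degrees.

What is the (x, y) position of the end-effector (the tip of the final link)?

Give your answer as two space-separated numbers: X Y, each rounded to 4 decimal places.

Answer: 8.1021 -8.6619

Derivation:
joint[0] = (0.0000, 0.0000)  (base)
link 0: phi[0] = 0 = 0 deg
  cos(0 deg) = 1.0000, sin(0 deg) = 0.0000
  joint[1] = (0.0000, 0.0000) + 3.4 * (1.0000, 0.0000) = (0.0000 + 3.4000, 0.0000 + 0.0000) = (3.4000, 0.0000)
link 1: phi[1] = 0 + -45 = -45 deg
  cos(-45 deg) = 0.7071, sin(-45 deg) = -0.7071
  joint[2] = (3.4000, 0.0000) + 4.6 * (0.7071, -0.7071) = (3.4000 + 3.2527, 0.0000 + -3.2527) = (6.6527, -3.2527)
link 2: phi[2] = 0 + -45 + -30 = -75 deg
  cos(-75 deg) = 0.2588, sin(-75 deg) = -0.9659
  joint[3] = (6.6527, -3.2527) + 5.6 * (0.2588, -0.9659) = (6.6527 + 1.4494, -3.2527 + -5.4092) = (8.1021, -8.6619)
End effector: (8.1021, -8.6619)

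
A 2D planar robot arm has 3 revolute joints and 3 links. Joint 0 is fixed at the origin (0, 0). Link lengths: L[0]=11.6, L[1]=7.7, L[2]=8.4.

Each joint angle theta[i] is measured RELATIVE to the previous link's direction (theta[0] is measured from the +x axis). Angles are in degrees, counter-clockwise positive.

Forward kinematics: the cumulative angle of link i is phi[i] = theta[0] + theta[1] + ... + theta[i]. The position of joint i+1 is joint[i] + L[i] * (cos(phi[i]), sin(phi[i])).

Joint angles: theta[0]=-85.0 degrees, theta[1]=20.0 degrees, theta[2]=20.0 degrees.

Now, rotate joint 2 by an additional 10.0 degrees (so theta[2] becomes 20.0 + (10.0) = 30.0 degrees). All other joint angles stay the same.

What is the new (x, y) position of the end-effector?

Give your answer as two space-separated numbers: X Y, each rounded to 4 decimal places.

joint[0] = (0.0000, 0.0000)  (base)
link 0: phi[0] = -85 = -85 deg
  cos(-85 deg) = 0.0872, sin(-85 deg) = -0.9962
  joint[1] = (0.0000, 0.0000) + 11.6 * (0.0872, -0.9962) = (0.0000 + 1.0110, 0.0000 + -11.5559) = (1.0110, -11.5559)
link 1: phi[1] = -85 + 20 = -65 deg
  cos(-65 deg) = 0.4226, sin(-65 deg) = -0.9063
  joint[2] = (1.0110, -11.5559) + 7.7 * (0.4226, -0.9063) = (1.0110 + 3.2542, -11.5559 + -6.9786) = (4.2652, -18.5344)
link 2: phi[2] = -85 + 20 + 30 = -35 deg
  cos(-35 deg) = 0.8192, sin(-35 deg) = -0.5736
  joint[3] = (4.2652, -18.5344) + 8.4 * (0.8192, -0.5736) = (4.2652 + 6.8809, -18.5344 + -4.8180) = (11.1460, -23.3525)
End effector: (11.1460, -23.3525)

Answer: 11.1460 -23.3525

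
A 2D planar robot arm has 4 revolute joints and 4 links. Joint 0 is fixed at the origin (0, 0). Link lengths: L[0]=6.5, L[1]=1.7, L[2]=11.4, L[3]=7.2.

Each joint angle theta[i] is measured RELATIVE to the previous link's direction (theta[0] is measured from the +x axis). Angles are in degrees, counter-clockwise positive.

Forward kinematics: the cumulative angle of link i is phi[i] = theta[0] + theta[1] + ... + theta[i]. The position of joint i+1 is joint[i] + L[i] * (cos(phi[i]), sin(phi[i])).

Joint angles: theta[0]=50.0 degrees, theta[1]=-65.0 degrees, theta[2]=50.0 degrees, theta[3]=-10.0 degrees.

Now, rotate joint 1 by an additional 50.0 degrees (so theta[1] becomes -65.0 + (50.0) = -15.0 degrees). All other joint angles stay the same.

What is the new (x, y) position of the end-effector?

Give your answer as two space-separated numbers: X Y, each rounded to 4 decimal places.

Answer: 8.4278 24.2657

Derivation:
joint[0] = (0.0000, 0.0000)  (base)
link 0: phi[0] = 50 = 50 deg
  cos(50 deg) = 0.6428, sin(50 deg) = 0.7660
  joint[1] = (0.0000, 0.0000) + 6.5 * (0.6428, 0.7660) = (0.0000 + 4.1781, 0.0000 + 4.9793) = (4.1781, 4.9793)
link 1: phi[1] = 50 + -15 = 35 deg
  cos(35 deg) = 0.8192, sin(35 deg) = 0.5736
  joint[2] = (4.1781, 4.9793) + 1.7 * (0.8192, 0.5736) = (4.1781 + 1.3926, 4.9793 + 0.9751) = (5.5707, 5.9544)
link 2: phi[2] = 50 + -15 + 50 = 85 deg
  cos(85 deg) = 0.0872, sin(85 deg) = 0.9962
  joint[3] = (5.5707, 5.9544) + 11.4 * (0.0872, 0.9962) = (5.5707 + 0.9936, 5.9544 + 11.3566) = (6.5643, 17.3110)
link 3: phi[3] = 50 + -15 + 50 + -10 = 75 deg
  cos(75 deg) = 0.2588, sin(75 deg) = 0.9659
  joint[4] = (6.5643, 17.3110) + 7.2 * (0.2588, 0.9659) = (6.5643 + 1.8635, 17.3110 + 6.9547) = (8.4278, 24.2657)
End effector: (8.4278, 24.2657)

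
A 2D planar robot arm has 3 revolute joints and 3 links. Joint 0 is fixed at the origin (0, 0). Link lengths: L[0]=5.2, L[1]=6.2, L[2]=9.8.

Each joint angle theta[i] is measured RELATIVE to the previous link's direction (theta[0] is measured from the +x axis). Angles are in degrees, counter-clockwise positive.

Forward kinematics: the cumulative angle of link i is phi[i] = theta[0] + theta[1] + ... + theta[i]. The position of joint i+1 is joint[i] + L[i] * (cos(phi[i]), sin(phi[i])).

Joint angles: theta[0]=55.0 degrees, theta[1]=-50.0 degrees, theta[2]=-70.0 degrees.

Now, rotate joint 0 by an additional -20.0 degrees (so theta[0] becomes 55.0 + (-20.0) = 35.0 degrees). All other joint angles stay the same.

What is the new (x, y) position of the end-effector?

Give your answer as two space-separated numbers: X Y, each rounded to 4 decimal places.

Answer: 11.1025 -8.3848

Derivation:
joint[0] = (0.0000, 0.0000)  (base)
link 0: phi[0] = 35 = 35 deg
  cos(35 deg) = 0.8192, sin(35 deg) = 0.5736
  joint[1] = (0.0000, 0.0000) + 5.2 * (0.8192, 0.5736) = (0.0000 + 4.2596, 0.0000 + 2.9826) = (4.2596, 2.9826)
link 1: phi[1] = 35 + -50 = -15 deg
  cos(-15 deg) = 0.9659, sin(-15 deg) = -0.2588
  joint[2] = (4.2596, 2.9826) + 6.2 * (0.9659, -0.2588) = (4.2596 + 5.9887, 2.9826 + -1.6047) = (10.2483, 1.3779)
link 2: phi[2] = 35 + -50 + -70 = -85 deg
  cos(-85 deg) = 0.0872, sin(-85 deg) = -0.9962
  joint[3] = (10.2483, 1.3779) + 9.8 * (0.0872, -0.9962) = (10.2483 + 0.8541, 1.3779 + -9.7627) = (11.1025, -8.3848)
End effector: (11.1025, -8.3848)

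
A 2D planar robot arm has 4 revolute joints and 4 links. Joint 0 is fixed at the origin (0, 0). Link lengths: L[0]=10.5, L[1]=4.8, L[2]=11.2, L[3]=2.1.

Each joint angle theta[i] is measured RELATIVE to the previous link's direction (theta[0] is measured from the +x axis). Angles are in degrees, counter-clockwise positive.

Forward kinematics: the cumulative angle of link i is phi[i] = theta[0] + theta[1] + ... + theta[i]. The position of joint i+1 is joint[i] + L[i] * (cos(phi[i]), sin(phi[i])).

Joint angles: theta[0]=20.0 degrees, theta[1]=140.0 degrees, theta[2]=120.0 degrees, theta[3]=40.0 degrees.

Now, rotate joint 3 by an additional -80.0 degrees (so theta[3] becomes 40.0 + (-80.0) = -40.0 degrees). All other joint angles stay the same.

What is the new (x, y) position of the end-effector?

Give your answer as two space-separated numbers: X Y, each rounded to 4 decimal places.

Answer: 6.2511 -7.6156

Derivation:
joint[0] = (0.0000, 0.0000)  (base)
link 0: phi[0] = 20 = 20 deg
  cos(20 deg) = 0.9397, sin(20 deg) = 0.3420
  joint[1] = (0.0000, 0.0000) + 10.5 * (0.9397, 0.3420) = (0.0000 + 9.8668, 0.0000 + 3.5912) = (9.8668, 3.5912)
link 1: phi[1] = 20 + 140 = 160 deg
  cos(160 deg) = -0.9397, sin(160 deg) = 0.3420
  joint[2] = (9.8668, 3.5912) + 4.8 * (-0.9397, 0.3420) = (9.8668 + -4.5105, 3.5912 + 1.6417) = (5.3562, 5.2329)
link 2: phi[2] = 20 + 140 + 120 = 280 deg
  cos(280 deg) = 0.1736, sin(280 deg) = -0.9848
  joint[3] = (5.3562, 5.2329) + 11.2 * (0.1736, -0.9848) = (5.3562 + 1.9449, 5.2329 + -11.0298) = (7.3011, -5.7969)
link 3: phi[3] = 20 + 140 + 120 + -40 = 240 deg
  cos(240 deg) = -0.5000, sin(240 deg) = -0.8660
  joint[4] = (7.3011, -5.7969) + 2.1 * (-0.5000, -0.8660) = (7.3011 + -1.0500, -5.7969 + -1.8187) = (6.2511, -7.6156)
End effector: (6.2511, -7.6156)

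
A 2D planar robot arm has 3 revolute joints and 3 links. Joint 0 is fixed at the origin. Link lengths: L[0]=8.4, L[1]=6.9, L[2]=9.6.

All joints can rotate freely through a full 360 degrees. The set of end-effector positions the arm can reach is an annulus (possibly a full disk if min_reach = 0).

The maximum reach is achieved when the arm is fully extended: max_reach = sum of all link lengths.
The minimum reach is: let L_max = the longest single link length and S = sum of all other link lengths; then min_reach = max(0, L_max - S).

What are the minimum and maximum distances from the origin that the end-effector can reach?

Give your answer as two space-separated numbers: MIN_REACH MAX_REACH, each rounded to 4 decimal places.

Answer: 0.0000 24.9000

Derivation:
Link lengths: [8.4, 6.9, 9.6]
max_reach = 8.4 + 6.9 + 9.6 = 24.9
L_max = max([8.4, 6.9, 9.6]) = 9.6
S (sum of others) = 24.9 - 9.6 = 15.3
min_reach = max(0, 9.6 - 15.3) = max(0, -5.7) = 0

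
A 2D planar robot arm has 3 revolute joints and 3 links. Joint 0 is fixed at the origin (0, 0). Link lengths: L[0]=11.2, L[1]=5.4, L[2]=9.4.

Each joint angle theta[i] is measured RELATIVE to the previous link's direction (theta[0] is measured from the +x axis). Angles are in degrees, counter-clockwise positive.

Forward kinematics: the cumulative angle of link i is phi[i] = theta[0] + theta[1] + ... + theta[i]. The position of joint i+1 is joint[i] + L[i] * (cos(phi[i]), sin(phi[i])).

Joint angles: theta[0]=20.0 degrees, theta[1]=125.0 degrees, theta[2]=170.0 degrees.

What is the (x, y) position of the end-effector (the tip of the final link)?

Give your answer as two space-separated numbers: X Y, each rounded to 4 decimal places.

joint[0] = (0.0000, 0.0000)  (base)
link 0: phi[0] = 20 = 20 deg
  cos(20 deg) = 0.9397, sin(20 deg) = 0.3420
  joint[1] = (0.0000, 0.0000) + 11.2 * (0.9397, 0.3420) = (0.0000 + 10.5246, 0.0000 + 3.8306) = (10.5246, 3.8306)
link 1: phi[1] = 20 + 125 = 145 deg
  cos(145 deg) = -0.8192, sin(145 deg) = 0.5736
  joint[2] = (10.5246, 3.8306) + 5.4 * (-0.8192, 0.5736) = (10.5246 + -4.4234, 3.8306 + 3.0973) = (6.1011, 6.9279)
link 2: phi[2] = 20 + 125 + 170 = 315 deg
  cos(315 deg) = 0.7071, sin(315 deg) = -0.7071
  joint[3] = (6.1011, 6.9279) + 9.4 * (0.7071, -0.7071) = (6.1011 + 6.6468, 6.9279 + -6.6468) = (12.7479, 0.2811)
End effector: (12.7479, 0.2811)

Answer: 12.7479 0.2811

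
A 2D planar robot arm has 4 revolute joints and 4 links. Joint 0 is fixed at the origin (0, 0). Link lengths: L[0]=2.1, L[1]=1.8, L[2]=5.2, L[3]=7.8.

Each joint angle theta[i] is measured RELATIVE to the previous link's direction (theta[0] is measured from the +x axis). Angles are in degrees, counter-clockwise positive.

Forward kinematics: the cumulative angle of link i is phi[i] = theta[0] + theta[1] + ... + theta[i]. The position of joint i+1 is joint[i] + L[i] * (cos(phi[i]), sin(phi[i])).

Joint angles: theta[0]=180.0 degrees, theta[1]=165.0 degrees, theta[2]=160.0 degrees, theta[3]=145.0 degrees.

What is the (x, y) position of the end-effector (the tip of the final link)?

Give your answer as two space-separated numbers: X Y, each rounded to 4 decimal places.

Answer: -1.9532 -4.8129

Derivation:
joint[0] = (0.0000, 0.0000)  (base)
link 0: phi[0] = 180 = 180 deg
  cos(180 deg) = -1.0000, sin(180 deg) = 0.0000
  joint[1] = (0.0000, 0.0000) + 2.1 * (-1.0000, 0.0000) = (0.0000 + -2.1000, 0.0000 + 0.0000) = (-2.1000, 0.0000)
link 1: phi[1] = 180 + 165 = 345 deg
  cos(345 deg) = 0.9659, sin(345 deg) = -0.2588
  joint[2] = (-2.1000, 0.0000) + 1.8 * (0.9659, -0.2588) = (-2.1000 + 1.7387, 0.0000 + -0.4659) = (-0.3613, -0.4659)
link 2: phi[2] = 180 + 165 + 160 = 505 deg
  cos(505 deg) = -0.8192, sin(505 deg) = 0.5736
  joint[3] = (-0.3613, -0.4659) + 5.2 * (-0.8192, 0.5736) = (-0.3613 + -4.2596, -0.4659 + 2.9826) = (-4.6209, 2.5167)
link 3: phi[3] = 180 + 165 + 160 + 145 = 650 deg
  cos(650 deg) = 0.3420, sin(650 deg) = -0.9397
  joint[4] = (-4.6209, 2.5167) + 7.8 * (0.3420, -0.9397) = (-4.6209 + 2.6678, 2.5167 + -7.3296) = (-1.9532, -4.8129)
End effector: (-1.9532, -4.8129)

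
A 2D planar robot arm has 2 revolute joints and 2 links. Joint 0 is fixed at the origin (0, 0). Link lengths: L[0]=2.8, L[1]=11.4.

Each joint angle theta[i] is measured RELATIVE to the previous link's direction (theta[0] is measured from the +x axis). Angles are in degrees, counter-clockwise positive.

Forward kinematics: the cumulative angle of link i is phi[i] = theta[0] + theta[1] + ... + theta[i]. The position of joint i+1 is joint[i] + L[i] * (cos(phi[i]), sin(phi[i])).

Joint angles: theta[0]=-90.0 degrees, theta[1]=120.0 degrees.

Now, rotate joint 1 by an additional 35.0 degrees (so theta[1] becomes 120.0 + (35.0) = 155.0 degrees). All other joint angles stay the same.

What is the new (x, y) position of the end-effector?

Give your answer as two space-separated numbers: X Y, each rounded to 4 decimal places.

Answer: 4.8178 7.5319

Derivation:
joint[0] = (0.0000, 0.0000)  (base)
link 0: phi[0] = -90 = -90 deg
  cos(-90 deg) = 0.0000, sin(-90 deg) = -1.0000
  joint[1] = (0.0000, 0.0000) + 2.8 * (0.0000, -1.0000) = (0.0000 + 0.0000, 0.0000 + -2.8000) = (0.0000, -2.8000)
link 1: phi[1] = -90 + 155 = 65 deg
  cos(65 deg) = 0.4226, sin(65 deg) = 0.9063
  joint[2] = (0.0000, -2.8000) + 11.4 * (0.4226, 0.9063) = (0.0000 + 4.8178, -2.8000 + 10.3319) = (4.8178, 7.5319)
End effector: (4.8178, 7.5319)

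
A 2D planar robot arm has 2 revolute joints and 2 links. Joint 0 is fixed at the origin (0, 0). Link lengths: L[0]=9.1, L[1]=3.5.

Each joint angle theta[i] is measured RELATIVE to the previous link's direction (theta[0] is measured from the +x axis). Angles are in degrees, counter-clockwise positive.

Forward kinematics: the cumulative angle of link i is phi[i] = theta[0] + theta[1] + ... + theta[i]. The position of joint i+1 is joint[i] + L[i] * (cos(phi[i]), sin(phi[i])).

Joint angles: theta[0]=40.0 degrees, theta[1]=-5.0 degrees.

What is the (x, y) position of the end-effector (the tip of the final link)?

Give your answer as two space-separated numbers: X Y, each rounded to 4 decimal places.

joint[0] = (0.0000, 0.0000)  (base)
link 0: phi[0] = 40 = 40 deg
  cos(40 deg) = 0.7660, sin(40 deg) = 0.6428
  joint[1] = (0.0000, 0.0000) + 9.1 * (0.7660, 0.6428) = (0.0000 + 6.9710, 0.0000 + 5.8494) = (6.9710, 5.8494)
link 1: phi[1] = 40 + -5 = 35 deg
  cos(35 deg) = 0.8192, sin(35 deg) = 0.5736
  joint[2] = (6.9710, 5.8494) + 3.5 * (0.8192, 0.5736) = (6.9710 + 2.8670, 5.8494 + 2.0075) = (9.8380, 7.8569)
End effector: (9.8380, 7.8569)

Answer: 9.8380 7.8569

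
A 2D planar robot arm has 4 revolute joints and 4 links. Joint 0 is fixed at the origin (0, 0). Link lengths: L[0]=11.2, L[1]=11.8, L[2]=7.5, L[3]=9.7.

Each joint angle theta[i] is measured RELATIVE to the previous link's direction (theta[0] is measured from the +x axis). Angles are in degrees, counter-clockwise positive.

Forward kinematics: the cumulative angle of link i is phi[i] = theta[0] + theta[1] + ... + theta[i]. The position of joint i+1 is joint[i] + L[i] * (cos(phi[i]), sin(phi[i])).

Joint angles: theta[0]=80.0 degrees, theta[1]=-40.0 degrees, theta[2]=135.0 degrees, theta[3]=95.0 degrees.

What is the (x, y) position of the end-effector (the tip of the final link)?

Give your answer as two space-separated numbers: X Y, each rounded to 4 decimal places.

joint[0] = (0.0000, 0.0000)  (base)
link 0: phi[0] = 80 = 80 deg
  cos(80 deg) = 0.1736, sin(80 deg) = 0.9848
  joint[1] = (0.0000, 0.0000) + 11.2 * (0.1736, 0.9848) = (0.0000 + 1.9449, 0.0000 + 11.0298) = (1.9449, 11.0298)
link 1: phi[1] = 80 + -40 = 40 deg
  cos(40 deg) = 0.7660, sin(40 deg) = 0.6428
  joint[2] = (1.9449, 11.0298) + 11.8 * (0.7660, 0.6428) = (1.9449 + 9.0393, 11.0298 + 7.5849) = (10.9842, 18.6147)
link 2: phi[2] = 80 + -40 + 135 = 175 deg
  cos(175 deg) = -0.9962, sin(175 deg) = 0.0872
  joint[3] = (10.9842, 18.6147) + 7.5 * (-0.9962, 0.0872) = (10.9842 + -7.4715, 18.6147 + 0.6537) = (3.5127, 19.2684)
link 3: phi[3] = 80 + -40 + 135 + 95 = 270 deg
  cos(270 deg) = -0.0000, sin(270 deg) = -1.0000
  joint[4] = (3.5127, 19.2684) + 9.7 * (-0.0000, -1.0000) = (3.5127 + -0.0000, 19.2684 + -9.7000) = (3.5127, 9.5684)
End effector: (3.5127, 9.5684)

Answer: 3.5127 9.5684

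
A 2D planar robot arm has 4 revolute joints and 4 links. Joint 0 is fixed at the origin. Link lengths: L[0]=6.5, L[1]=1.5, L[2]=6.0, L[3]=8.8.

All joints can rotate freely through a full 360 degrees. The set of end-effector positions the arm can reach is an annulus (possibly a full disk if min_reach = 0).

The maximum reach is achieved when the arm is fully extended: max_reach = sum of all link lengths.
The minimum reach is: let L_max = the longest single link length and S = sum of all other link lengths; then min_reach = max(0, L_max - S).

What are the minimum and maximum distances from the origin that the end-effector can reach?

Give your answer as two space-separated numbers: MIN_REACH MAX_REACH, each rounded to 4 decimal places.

Link lengths: [6.5, 1.5, 6.0, 8.8]
max_reach = 6.5 + 1.5 + 6 + 8.8 = 22.8
L_max = max([6.5, 1.5, 6.0, 8.8]) = 8.8
S (sum of others) = 22.8 - 8.8 = 14
min_reach = max(0, 8.8 - 14) = max(0, -5.2) = 0

Answer: 0.0000 22.8000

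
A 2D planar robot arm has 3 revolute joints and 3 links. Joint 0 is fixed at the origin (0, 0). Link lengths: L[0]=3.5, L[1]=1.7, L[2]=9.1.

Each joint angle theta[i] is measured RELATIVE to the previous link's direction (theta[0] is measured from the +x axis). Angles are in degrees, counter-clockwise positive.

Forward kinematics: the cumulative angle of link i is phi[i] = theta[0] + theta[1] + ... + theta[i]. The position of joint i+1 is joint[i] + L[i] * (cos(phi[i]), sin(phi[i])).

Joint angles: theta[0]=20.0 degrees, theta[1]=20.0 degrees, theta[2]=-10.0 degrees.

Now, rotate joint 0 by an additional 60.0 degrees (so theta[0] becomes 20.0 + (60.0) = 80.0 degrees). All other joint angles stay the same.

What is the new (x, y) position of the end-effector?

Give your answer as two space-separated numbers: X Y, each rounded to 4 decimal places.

Answer: 0.3126 14.2210

Derivation:
joint[0] = (0.0000, 0.0000)  (base)
link 0: phi[0] = 80 = 80 deg
  cos(80 deg) = 0.1736, sin(80 deg) = 0.9848
  joint[1] = (0.0000, 0.0000) + 3.5 * (0.1736, 0.9848) = (0.0000 + 0.6078, 0.0000 + 3.4468) = (0.6078, 3.4468)
link 1: phi[1] = 80 + 20 = 100 deg
  cos(100 deg) = -0.1736, sin(100 deg) = 0.9848
  joint[2] = (0.6078, 3.4468) + 1.7 * (-0.1736, 0.9848) = (0.6078 + -0.2952, 3.4468 + 1.6742) = (0.3126, 5.1210)
link 2: phi[2] = 80 + 20 + -10 = 90 deg
  cos(90 deg) = 0.0000, sin(90 deg) = 1.0000
  joint[3] = (0.3126, 5.1210) + 9.1 * (0.0000, 1.0000) = (0.3126 + 0.0000, 5.1210 + 9.1000) = (0.3126, 14.2210)
End effector: (0.3126, 14.2210)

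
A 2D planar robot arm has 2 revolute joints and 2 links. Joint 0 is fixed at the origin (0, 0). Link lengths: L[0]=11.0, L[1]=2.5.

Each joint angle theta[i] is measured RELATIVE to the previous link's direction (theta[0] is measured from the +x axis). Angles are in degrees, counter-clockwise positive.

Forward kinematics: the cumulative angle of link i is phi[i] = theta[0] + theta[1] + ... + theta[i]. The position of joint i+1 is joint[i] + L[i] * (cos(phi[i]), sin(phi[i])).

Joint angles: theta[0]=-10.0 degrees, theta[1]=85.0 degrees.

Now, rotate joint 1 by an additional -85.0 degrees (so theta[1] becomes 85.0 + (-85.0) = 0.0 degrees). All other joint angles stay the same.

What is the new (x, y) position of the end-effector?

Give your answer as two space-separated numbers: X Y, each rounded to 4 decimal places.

Answer: 13.2949 -2.3443

Derivation:
joint[0] = (0.0000, 0.0000)  (base)
link 0: phi[0] = -10 = -10 deg
  cos(-10 deg) = 0.9848, sin(-10 deg) = -0.1736
  joint[1] = (0.0000, 0.0000) + 11 * (0.9848, -0.1736) = (0.0000 + 10.8329, 0.0000 + -1.9101) = (10.8329, -1.9101)
link 1: phi[1] = -10 + 0 = -10 deg
  cos(-10 deg) = 0.9848, sin(-10 deg) = -0.1736
  joint[2] = (10.8329, -1.9101) + 2.5 * (0.9848, -0.1736) = (10.8329 + 2.4620, -1.9101 + -0.4341) = (13.2949, -2.3443)
End effector: (13.2949, -2.3443)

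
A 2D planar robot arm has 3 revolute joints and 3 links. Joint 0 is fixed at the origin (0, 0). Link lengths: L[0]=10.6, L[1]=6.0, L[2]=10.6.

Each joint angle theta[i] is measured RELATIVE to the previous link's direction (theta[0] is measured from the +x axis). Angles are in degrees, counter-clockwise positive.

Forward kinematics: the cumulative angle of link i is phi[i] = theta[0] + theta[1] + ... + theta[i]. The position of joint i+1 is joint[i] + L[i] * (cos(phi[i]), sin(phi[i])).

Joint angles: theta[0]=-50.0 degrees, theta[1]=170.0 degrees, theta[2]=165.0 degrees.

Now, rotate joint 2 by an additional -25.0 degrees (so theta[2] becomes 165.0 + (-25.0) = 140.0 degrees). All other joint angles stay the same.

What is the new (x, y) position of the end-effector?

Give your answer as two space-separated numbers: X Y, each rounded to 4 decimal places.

Answer: 1.9729 -13.3629

Derivation:
joint[0] = (0.0000, 0.0000)  (base)
link 0: phi[0] = -50 = -50 deg
  cos(-50 deg) = 0.6428, sin(-50 deg) = -0.7660
  joint[1] = (0.0000, 0.0000) + 10.6 * (0.6428, -0.7660) = (0.0000 + 6.8135, 0.0000 + -8.1201) = (6.8135, -8.1201)
link 1: phi[1] = -50 + 170 = 120 deg
  cos(120 deg) = -0.5000, sin(120 deg) = 0.8660
  joint[2] = (6.8135, -8.1201) + 6 * (-0.5000, 0.8660) = (6.8135 + -3.0000, -8.1201 + 5.1962) = (3.8135, -2.9239)
link 2: phi[2] = -50 + 170 + 140 = 260 deg
  cos(260 deg) = -0.1736, sin(260 deg) = -0.9848
  joint[3] = (3.8135, -2.9239) + 10.6 * (-0.1736, -0.9848) = (3.8135 + -1.8407, -2.9239 + -10.4390) = (1.9729, -13.3629)
End effector: (1.9729, -13.3629)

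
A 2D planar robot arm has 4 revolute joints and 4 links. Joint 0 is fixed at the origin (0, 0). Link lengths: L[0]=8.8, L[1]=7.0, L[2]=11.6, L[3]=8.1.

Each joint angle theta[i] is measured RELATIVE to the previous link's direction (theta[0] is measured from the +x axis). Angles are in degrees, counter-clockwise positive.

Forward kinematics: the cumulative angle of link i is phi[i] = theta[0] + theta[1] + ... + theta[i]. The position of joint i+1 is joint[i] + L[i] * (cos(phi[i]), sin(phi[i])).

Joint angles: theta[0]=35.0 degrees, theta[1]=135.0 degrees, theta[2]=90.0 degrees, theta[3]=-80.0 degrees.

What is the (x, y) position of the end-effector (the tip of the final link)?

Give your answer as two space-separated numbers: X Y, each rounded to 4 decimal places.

Answer: -9.7994 -5.1608

Derivation:
joint[0] = (0.0000, 0.0000)  (base)
link 0: phi[0] = 35 = 35 deg
  cos(35 deg) = 0.8192, sin(35 deg) = 0.5736
  joint[1] = (0.0000, 0.0000) + 8.8 * (0.8192, 0.5736) = (0.0000 + 7.2085, 0.0000 + 5.0475) = (7.2085, 5.0475)
link 1: phi[1] = 35 + 135 = 170 deg
  cos(170 deg) = -0.9848, sin(170 deg) = 0.1736
  joint[2] = (7.2085, 5.0475) + 7 * (-0.9848, 0.1736) = (7.2085 + -6.8937, 5.0475 + 1.2155) = (0.3149, 6.2630)
link 2: phi[2] = 35 + 135 + 90 = 260 deg
  cos(260 deg) = -0.1736, sin(260 deg) = -0.9848
  joint[3] = (0.3149, 6.2630) + 11.6 * (-0.1736, -0.9848) = (0.3149 + -2.0143, 6.2630 + -11.4238) = (-1.6994, -5.1608)
link 3: phi[3] = 35 + 135 + 90 + -80 = 180 deg
  cos(180 deg) = -1.0000, sin(180 deg) = 0.0000
  joint[4] = (-1.6994, -5.1608) + 8.1 * (-1.0000, 0.0000) = (-1.6994 + -8.1000, -5.1608 + 0.0000) = (-9.7994, -5.1608)
End effector: (-9.7994, -5.1608)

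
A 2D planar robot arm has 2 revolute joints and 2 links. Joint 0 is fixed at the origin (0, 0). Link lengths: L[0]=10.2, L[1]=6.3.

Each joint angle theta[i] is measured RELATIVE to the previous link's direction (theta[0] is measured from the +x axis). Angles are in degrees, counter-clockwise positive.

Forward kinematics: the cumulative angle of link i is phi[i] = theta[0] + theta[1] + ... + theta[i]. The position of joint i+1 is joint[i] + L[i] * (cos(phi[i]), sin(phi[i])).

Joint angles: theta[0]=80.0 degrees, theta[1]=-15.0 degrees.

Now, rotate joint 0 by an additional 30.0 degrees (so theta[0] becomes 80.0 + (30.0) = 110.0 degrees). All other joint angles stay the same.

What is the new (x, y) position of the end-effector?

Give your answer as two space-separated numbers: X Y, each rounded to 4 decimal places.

joint[0] = (0.0000, 0.0000)  (base)
link 0: phi[0] = 110 = 110 deg
  cos(110 deg) = -0.3420, sin(110 deg) = 0.9397
  joint[1] = (0.0000, 0.0000) + 10.2 * (-0.3420, 0.9397) = (0.0000 + -3.4886, 0.0000 + 9.5849) = (-3.4886, 9.5849)
link 1: phi[1] = 110 + -15 = 95 deg
  cos(95 deg) = -0.0872, sin(95 deg) = 0.9962
  joint[2] = (-3.4886, 9.5849) + 6.3 * (-0.0872, 0.9962) = (-3.4886 + -0.5491, 9.5849 + 6.2760) = (-4.0377, 15.8609)
End effector: (-4.0377, 15.8609)

Answer: -4.0377 15.8609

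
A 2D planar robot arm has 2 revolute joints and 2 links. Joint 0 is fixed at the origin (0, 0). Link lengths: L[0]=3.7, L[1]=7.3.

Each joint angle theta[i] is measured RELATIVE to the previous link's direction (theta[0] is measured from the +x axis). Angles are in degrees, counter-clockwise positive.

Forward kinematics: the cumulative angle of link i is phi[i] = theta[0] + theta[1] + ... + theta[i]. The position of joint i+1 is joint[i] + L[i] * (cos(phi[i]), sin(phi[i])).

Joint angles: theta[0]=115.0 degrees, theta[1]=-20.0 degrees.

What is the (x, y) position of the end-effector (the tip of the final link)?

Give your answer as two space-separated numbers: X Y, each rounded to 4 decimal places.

Answer: -2.1999 10.6256

Derivation:
joint[0] = (0.0000, 0.0000)  (base)
link 0: phi[0] = 115 = 115 deg
  cos(115 deg) = -0.4226, sin(115 deg) = 0.9063
  joint[1] = (0.0000, 0.0000) + 3.7 * (-0.4226, 0.9063) = (0.0000 + -1.5637, 0.0000 + 3.3533) = (-1.5637, 3.3533)
link 1: phi[1] = 115 + -20 = 95 deg
  cos(95 deg) = -0.0872, sin(95 deg) = 0.9962
  joint[2] = (-1.5637, 3.3533) + 7.3 * (-0.0872, 0.9962) = (-1.5637 + -0.6362, 3.3533 + 7.2722) = (-2.1999, 10.6256)
End effector: (-2.1999, 10.6256)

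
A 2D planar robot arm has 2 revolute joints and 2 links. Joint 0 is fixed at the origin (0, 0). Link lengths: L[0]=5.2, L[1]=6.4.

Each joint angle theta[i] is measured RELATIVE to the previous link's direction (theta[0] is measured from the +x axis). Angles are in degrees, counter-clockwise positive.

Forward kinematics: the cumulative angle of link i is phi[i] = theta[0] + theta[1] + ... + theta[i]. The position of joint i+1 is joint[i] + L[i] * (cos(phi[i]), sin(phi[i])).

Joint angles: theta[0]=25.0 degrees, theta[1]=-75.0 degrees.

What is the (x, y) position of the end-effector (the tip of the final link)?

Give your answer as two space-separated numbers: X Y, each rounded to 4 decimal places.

Answer: 8.8266 -2.7051

Derivation:
joint[0] = (0.0000, 0.0000)  (base)
link 0: phi[0] = 25 = 25 deg
  cos(25 deg) = 0.9063, sin(25 deg) = 0.4226
  joint[1] = (0.0000, 0.0000) + 5.2 * (0.9063, 0.4226) = (0.0000 + 4.7128, 0.0000 + 2.1976) = (4.7128, 2.1976)
link 1: phi[1] = 25 + -75 = -50 deg
  cos(-50 deg) = 0.6428, sin(-50 deg) = -0.7660
  joint[2] = (4.7128, 2.1976) + 6.4 * (0.6428, -0.7660) = (4.7128 + 4.1138, 2.1976 + -4.9027) = (8.8266, -2.7051)
End effector: (8.8266, -2.7051)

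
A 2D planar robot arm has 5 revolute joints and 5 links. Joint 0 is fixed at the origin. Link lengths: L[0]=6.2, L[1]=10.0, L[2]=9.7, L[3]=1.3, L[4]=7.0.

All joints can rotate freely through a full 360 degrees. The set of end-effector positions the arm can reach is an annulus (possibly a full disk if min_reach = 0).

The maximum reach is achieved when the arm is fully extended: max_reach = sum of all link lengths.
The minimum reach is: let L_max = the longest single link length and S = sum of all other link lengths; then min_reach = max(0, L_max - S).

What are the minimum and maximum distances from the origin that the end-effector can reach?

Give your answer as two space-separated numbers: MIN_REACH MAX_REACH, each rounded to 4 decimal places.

Link lengths: [6.2, 10.0, 9.7, 1.3, 7.0]
max_reach = 6.2 + 10 + 9.7 + 1.3 + 7 = 34.2
L_max = max([6.2, 10.0, 9.7, 1.3, 7.0]) = 10
S (sum of others) = 34.2 - 10 = 24.2
min_reach = max(0, 10 - 24.2) = max(0, -14.2) = 0

Answer: 0.0000 34.2000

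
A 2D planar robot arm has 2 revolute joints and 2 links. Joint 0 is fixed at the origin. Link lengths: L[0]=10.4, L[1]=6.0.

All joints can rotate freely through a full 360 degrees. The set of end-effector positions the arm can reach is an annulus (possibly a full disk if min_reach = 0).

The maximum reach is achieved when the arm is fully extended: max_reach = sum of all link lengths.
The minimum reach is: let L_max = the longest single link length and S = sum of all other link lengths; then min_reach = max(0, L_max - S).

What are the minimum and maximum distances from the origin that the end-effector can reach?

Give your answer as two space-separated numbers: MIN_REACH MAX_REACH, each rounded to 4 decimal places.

Answer: 4.4000 16.4000

Derivation:
Link lengths: [10.4, 6.0]
max_reach = 10.4 + 6 = 16.4
L_max = max([10.4, 6.0]) = 10.4
S (sum of others) = 16.4 - 10.4 = 6
min_reach = max(0, 10.4 - 6) = max(0, 4.4) = 4.4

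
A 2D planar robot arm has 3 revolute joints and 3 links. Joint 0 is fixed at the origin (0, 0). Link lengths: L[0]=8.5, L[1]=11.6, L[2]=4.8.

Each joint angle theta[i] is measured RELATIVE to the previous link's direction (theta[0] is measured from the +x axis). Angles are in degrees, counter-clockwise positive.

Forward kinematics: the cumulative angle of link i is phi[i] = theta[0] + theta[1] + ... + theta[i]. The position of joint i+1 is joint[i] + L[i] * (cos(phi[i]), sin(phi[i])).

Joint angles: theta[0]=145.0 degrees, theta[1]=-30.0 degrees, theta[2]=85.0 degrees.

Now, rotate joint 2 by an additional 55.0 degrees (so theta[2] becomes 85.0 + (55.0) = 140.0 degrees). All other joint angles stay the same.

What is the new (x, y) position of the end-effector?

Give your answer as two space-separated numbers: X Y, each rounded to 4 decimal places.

joint[0] = (0.0000, 0.0000)  (base)
link 0: phi[0] = 145 = 145 deg
  cos(145 deg) = -0.8192, sin(145 deg) = 0.5736
  joint[1] = (0.0000, 0.0000) + 8.5 * (-0.8192, 0.5736) = (0.0000 + -6.9628, 0.0000 + 4.8754) = (-6.9628, 4.8754)
link 1: phi[1] = 145 + -30 = 115 deg
  cos(115 deg) = -0.4226, sin(115 deg) = 0.9063
  joint[2] = (-6.9628, 4.8754) + 11.6 * (-0.4226, 0.9063) = (-6.9628 + -4.9024, 4.8754 + 10.5132) = (-11.8652, 15.3886)
link 2: phi[2] = 145 + -30 + 140 = 255 deg
  cos(255 deg) = -0.2588, sin(255 deg) = -0.9659
  joint[3] = (-11.8652, 15.3886) + 4.8 * (-0.2588, -0.9659) = (-11.8652 + -1.2423, 15.3886 + -4.6364) = (-13.1075, 10.7521)
End effector: (-13.1075, 10.7521)

Answer: -13.1075 10.7521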